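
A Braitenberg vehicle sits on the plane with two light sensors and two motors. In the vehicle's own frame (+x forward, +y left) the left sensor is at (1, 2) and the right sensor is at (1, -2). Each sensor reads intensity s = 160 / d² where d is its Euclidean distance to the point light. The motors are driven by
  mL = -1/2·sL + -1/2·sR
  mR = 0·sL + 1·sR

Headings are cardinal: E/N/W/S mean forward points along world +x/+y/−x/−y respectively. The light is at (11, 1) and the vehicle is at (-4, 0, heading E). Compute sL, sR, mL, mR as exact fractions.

left sensor world pos  = (-3, 2); dL² = 197
right sensor world pos = (-3, -2); dR² = 205
sL = 160/197 = 160/197
sR = 160/205 = 32/41
mL = -1/2·sL + -1/2·sR = -6432/8077
mR = 0·sL + 1·sR = 32/41

160/197 32/41 -6432/8077 32/41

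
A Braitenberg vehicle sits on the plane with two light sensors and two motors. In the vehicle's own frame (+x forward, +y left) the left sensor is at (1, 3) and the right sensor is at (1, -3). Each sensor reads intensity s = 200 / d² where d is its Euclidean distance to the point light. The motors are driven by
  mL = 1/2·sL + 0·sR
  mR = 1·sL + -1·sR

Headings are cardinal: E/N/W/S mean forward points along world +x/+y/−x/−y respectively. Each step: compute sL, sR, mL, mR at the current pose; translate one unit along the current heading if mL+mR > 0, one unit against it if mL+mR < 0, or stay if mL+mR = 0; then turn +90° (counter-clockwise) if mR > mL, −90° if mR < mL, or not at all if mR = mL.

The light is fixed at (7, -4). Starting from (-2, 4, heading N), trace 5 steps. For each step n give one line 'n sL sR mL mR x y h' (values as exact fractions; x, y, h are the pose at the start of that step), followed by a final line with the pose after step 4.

0 8/9 200/117 4/9 -32/39 -2 4 N
1 50/41 5/2 25/41 -105/82 -2 3 E
2 40/17 40/41 20/17 960/697 -3 3 S
3 100/81 20/9 50/81 -80/81 -3 2 E
4 200/89 200/221 100/89 26400/19669 -4 2 S
final -4 1 E

n=0: pose=(-2,4,N); sL=8/9, sR=200/117; mL=4/9, mR=-32/39; mL+mR=-44/117 → advance -1; mR−mL=-148/117 → turn -1·90°
n=1: pose=(-2,3,E); sL=50/41, sR=5/2; mL=25/41, mR=-105/82; mL+mR=-55/82 → advance -1; mR−mL=-155/82 → turn -1·90°
n=2: pose=(-3,3,S); sL=40/17, sR=40/41; mL=20/17, mR=960/697; mL+mR=1780/697 → advance +1; mR−mL=140/697 → turn +1·90°
n=3: pose=(-3,2,E); sL=100/81, sR=20/9; mL=50/81, mR=-80/81; mL+mR=-10/27 → advance -1; mR−mL=-130/81 → turn -1·90°
n=4: pose=(-4,2,S); sL=200/89, sR=200/221; mL=100/89, mR=26400/19669; mL+mR=48500/19669 → advance +1; mR−mL=4300/19669 → turn +1·90°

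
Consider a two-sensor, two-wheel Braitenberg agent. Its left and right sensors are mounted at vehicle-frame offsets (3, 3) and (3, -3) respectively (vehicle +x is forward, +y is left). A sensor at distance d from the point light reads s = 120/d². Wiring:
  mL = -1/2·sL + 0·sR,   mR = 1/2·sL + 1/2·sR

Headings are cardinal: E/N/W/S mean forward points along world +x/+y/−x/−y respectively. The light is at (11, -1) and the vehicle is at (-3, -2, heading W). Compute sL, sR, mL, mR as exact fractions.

24/61 120/293 -12/61 7176/17873

left sensor world pos  = (-6, -5); dL² = 305
right sensor world pos = (-6, 1); dR² = 293
sL = 120/305 = 24/61
sR = 120/293 = 120/293
mL = -1/2·sL + 0·sR = -12/61
mR = 1/2·sL + 1/2·sR = 7176/17873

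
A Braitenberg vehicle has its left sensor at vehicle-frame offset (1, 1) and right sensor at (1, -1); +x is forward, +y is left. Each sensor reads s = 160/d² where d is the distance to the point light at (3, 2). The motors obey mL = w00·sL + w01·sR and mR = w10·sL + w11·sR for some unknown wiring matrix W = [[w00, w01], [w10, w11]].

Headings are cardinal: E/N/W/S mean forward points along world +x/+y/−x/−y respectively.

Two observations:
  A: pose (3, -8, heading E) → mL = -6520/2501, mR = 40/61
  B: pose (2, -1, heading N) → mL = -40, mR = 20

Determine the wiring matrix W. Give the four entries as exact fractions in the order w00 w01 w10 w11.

-1 -1/2 0 1/2

obs A: pose=(3,-8,E) → sL=80/41, sR=80/61, mL=-6520/2501, mR=40/61
obs B: pose=(2,-1,N) → sL=20, sR=40, mL=-40, mR=20
sensor matrix S = [[80/41, 80/61], [20, 40]]; det S = 129600/2501
solve [mL_A; mL_B] = S·[w00; w01] and [mR_A; mR_B] = S·[w10; w11]:
  w00 = -1, w01 = -1/2, w10 = 0, w11 = 1/2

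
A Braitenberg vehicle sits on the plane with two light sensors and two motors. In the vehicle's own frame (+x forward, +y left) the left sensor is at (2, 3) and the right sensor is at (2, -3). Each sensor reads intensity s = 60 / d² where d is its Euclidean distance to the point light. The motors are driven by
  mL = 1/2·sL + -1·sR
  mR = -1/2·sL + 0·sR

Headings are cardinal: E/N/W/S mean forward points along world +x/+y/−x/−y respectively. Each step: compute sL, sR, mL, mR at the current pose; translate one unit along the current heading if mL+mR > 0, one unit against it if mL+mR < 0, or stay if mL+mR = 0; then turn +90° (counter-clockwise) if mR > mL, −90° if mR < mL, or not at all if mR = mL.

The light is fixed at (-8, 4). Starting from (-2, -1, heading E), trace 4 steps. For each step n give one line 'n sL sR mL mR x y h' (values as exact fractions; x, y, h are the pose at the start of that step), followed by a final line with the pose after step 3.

0 15/17 15/32 -15/544 -15/34 -2 -1 E
1 60/113 60/53 -5190/5989 -30/113 -3 -1 S
2 6/5 30/49 -3/245 -3/5 -3 0 E
3 12/17 60/37 -798/629 -6/17 -4 0 S
final -4 1 E

n=0: pose=(-2,-1,E); sL=15/17, sR=15/32; mL=-15/544, mR=-15/34; mL+mR=-15/32 → advance -1; mR−mL=-225/544 → turn -1·90°
n=1: pose=(-3,-1,S); sL=60/113, sR=60/53; mL=-5190/5989, mR=-30/113; mL+mR=-60/53 → advance -1; mR−mL=3600/5989 → turn +1·90°
n=2: pose=(-3,0,E); sL=6/5, sR=30/49; mL=-3/245, mR=-3/5; mL+mR=-30/49 → advance -1; mR−mL=-144/245 → turn -1·90°
n=3: pose=(-4,0,S); sL=12/17, sR=60/37; mL=-798/629, mR=-6/17; mL+mR=-60/37 → advance -1; mR−mL=576/629 → turn +1·90°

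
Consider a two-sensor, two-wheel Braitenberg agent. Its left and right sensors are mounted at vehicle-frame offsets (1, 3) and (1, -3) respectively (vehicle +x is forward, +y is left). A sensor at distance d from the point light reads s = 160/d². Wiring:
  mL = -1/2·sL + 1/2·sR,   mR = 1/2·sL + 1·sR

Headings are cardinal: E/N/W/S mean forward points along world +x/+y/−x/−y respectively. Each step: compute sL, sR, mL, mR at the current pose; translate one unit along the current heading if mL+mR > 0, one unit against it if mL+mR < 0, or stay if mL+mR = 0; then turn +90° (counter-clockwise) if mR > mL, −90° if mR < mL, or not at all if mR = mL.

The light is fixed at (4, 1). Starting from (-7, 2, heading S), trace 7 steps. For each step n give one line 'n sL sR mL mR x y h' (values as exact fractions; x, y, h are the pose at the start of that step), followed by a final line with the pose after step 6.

n=0: pose=(-7,2,S); sL=5/2, sR=40/49; mL=-165/196, mR=405/196; mL+mR=60/49 → advance +1; mR−mL=285/98 → turn +1·90°
n=1: pose=(-7,1,E); sL=160/109, sR=160/109; mL=0, mR=240/109; mL+mR=240/109 → advance +1; mR−mL=240/109 → turn +1·90°
n=2: pose=(-6,1,N); sL=16/17, sR=16/5; mL=96/85, mR=312/85; mL+mR=24/5 → advance +1; mR−mL=216/85 → turn +1·90°
n=3: pose=(-6,2,W); sL=32/25, sR=160/137; mL=-192/3425, mR=6192/3425; mL+mR=240/137 → advance +1; mR−mL=6384/3425 → turn +1·90°
n=4: pose=(-7,2,S); sL=5/2, sR=40/49; mL=-165/196, mR=405/196; mL+mR=60/49 → advance +1; mR−mL=285/98 → turn +1·90°
n=5: pose=(-7,1,E); sL=160/109, sR=160/109; mL=0, mR=240/109; mL+mR=240/109 → advance +1; mR−mL=240/109 → turn +1·90°
n=6: pose=(-6,1,N); sL=16/17, sR=16/5; mL=96/85, mR=312/85; mL+mR=24/5 → advance +1; mR−mL=216/85 → turn +1·90°

0 5/2 40/49 -165/196 405/196 -7 2 S
1 160/109 160/109 0 240/109 -7 1 E
2 16/17 16/5 96/85 312/85 -6 1 N
3 32/25 160/137 -192/3425 6192/3425 -6 2 W
4 5/2 40/49 -165/196 405/196 -7 2 S
5 160/109 160/109 0 240/109 -7 1 E
6 16/17 16/5 96/85 312/85 -6 1 N
final -6 2 W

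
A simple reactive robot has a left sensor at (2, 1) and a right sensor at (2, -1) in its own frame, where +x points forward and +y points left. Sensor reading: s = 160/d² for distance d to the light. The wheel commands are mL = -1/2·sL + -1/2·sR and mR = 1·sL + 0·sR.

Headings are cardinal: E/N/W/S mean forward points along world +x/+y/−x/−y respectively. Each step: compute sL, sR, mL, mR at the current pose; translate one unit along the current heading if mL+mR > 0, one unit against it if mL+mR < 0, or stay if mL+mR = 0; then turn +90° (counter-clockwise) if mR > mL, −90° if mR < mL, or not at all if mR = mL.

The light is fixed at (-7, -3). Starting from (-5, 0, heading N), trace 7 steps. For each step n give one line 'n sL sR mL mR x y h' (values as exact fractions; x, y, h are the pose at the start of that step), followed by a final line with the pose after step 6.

n=0: pose=(-5,0,N); sL=80/13, sR=80/17; mL=-1200/221, mR=80/13; mL+mR=160/221 → advance +1; mR−mL=2560/221 → turn +1·90°
n=1: pose=(-5,1,W); sL=160/9, sR=32/5; mL=-544/45, mR=160/9; mL+mR=256/45 → advance +1; mR−mL=448/15 → turn +1·90°
n=2: pose=(-6,1,S); sL=20, sR=40; mL=-30, mR=20; mL+mR=-10 → advance -1; mR−mL=50 → turn +1·90°
n=3: pose=(-6,2,E); sL=32/9, sR=32/5; mL=-224/45, mR=32/9; mL+mR=-64/45 → advance -1; mR−mL=128/15 → turn +1·90°
n=4: pose=(-7,2,N); sL=16/5, sR=16/5; mL=-16/5, mR=16/5; mL+mR=0 → advance +0; mR−mL=32/5 → turn +1·90°
n=5: pose=(-7,2,W); sL=8, sR=4; mL=-6, mR=8; mL+mR=2 → advance +1; mR−mL=14 → turn +1·90°
n=6: pose=(-8,2,S); sL=160/9, sR=160/13; mL=-1760/117, mR=160/9; mL+mR=320/117 → advance +1; mR−mL=1280/39 → turn +1·90°

0 80/13 80/17 -1200/221 80/13 -5 0 N
1 160/9 32/5 -544/45 160/9 -5 1 W
2 20 40 -30 20 -6 1 S
3 32/9 32/5 -224/45 32/9 -6 2 E
4 16/5 16/5 -16/5 16/5 -7 2 N
5 8 4 -6 8 -7 2 W
6 160/9 160/13 -1760/117 160/9 -8 2 S
final -8 1 E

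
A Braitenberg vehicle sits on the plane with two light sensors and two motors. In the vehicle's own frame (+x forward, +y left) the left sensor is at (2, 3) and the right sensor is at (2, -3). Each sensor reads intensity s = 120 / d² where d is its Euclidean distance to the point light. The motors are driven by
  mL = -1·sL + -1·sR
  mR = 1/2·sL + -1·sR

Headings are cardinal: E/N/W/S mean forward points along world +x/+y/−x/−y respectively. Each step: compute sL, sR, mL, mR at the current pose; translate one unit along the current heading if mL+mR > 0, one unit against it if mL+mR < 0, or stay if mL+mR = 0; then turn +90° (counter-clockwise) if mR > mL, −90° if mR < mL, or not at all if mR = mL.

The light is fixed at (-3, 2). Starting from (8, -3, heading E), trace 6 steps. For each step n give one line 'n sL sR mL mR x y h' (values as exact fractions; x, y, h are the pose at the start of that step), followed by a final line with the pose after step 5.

n=0: pose=(8,-3,E); sL=120/173, sR=120/233; mL=-48720/40309, mR=-6780/40309; mL+mR=-55500/40309 → advance -1; mR−mL=180/173 → turn +1·90°
n=1: pose=(7,-3,N); sL=60/29, sR=60/89; mL=-7080/2581, mR=930/2581; mL+mR=-6150/2581 → advance -1; mR−mL=90/29 → turn +1·90°
n=2: pose=(7,-4,W); sL=24/29, sR=120/73; mL=-5232/2117, mR=-2604/2117; mL+mR=-7836/2117 → advance -1; mR−mL=36/29 → turn +1·90°
n=3: pose=(8,-4,S); sL=6/13, sR=15/16; mL=-291/208, mR=-147/208; mL+mR=-219/104 → advance -1; mR−mL=9/13 → turn +1·90°
n=4: pose=(8,-3,E); sL=120/173, sR=120/233; mL=-48720/40309, mR=-6780/40309; mL+mR=-55500/40309 → advance -1; mR−mL=180/173 → turn +1·90°
n=5: pose=(7,-3,N); sL=60/29, sR=60/89; mL=-7080/2581, mR=930/2581; mL+mR=-6150/2581 → advance -1; mR−mL=90/29 → turn +1·90°

0 120/173 120/233 -48720/40309 -6780/40309 8 -3 E
1 60/29 60/89 -7080/2581 930/2581 7 -3 N
2 24/29 120/73 -5232/2117 -2604/2117 7 -4 W
3 6/13 15/16 -291/208 -147/208 8 -4 S
4 120/173 120/233 -48720/40309 -6780/40309 8 -3 E
5 60/29 60/89 -7080/2581 930/2581 7 -3 N
final 7 -4 W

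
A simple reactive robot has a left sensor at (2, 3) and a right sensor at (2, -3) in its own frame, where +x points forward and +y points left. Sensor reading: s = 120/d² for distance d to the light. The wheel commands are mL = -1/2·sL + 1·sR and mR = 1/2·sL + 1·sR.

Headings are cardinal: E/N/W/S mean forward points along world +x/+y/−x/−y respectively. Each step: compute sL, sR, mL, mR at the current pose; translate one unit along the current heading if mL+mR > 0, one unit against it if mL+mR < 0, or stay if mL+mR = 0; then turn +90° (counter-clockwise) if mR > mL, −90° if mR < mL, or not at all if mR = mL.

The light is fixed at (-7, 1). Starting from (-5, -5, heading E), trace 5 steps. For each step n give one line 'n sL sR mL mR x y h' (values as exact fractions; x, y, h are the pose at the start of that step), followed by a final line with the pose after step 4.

0 24/5 120/97 -564/485 1764/485 -5 -5 E
1 15/2 30/13 -75/52 315/52 -4 -5 N
2 24/13 24 300/13 324/13 -4 -4 W
3 60/37 12/5 294/185 594/185 -5 -4 S
4 24/5 120/97 -564/485 1764/485 -5 -5 E
final -4 -5 N

n=0: pose=(-5,-5,E); sL=24/5, sR=120/97; mL=-564/485, mR=1764/485; mL+mR=240/97 → advance +1; mR−mL=24/5 → turn +1·90°
n=1: pose=(-4,-5,N); sL=15/2, sR=30/13; mL=-75/52, mR=315/52; mL+mR=60/13 → advance +1; mR−mL=15/2 → turn +1·90°
n=2: pose=(-4,-4,W); sL=24/13, sR=24; mL=300/13, mR=324/13; mL+mR=48 → advance +1; mR−mL=24/13 → turn +1·90°
n=3: pose=(-5,-4,S); sL=60/37, sR=12/5; mL=294/185, mR=594/185; mL+mR=24/5 → advance +1; mR−mL=60/37 → turn +1·90°
n=4: pose=(-5,-5,E); sL=24/5, sR=120/97; mL=-564/485, mR=1764/485; mL+mR=240/97 → advance +1; mR−mL=24/5 → turn +1·90°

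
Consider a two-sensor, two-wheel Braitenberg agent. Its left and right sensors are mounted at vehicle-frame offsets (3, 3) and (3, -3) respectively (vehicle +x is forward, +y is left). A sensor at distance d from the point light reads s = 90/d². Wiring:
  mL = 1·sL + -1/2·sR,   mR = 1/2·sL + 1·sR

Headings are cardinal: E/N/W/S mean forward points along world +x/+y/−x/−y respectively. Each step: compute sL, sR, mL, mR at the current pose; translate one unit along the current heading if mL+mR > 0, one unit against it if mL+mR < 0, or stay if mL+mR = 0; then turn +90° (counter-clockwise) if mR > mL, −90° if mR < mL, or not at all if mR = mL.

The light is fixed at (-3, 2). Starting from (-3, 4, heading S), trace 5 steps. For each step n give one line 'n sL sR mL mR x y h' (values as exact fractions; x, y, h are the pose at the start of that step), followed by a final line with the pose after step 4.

0 9 9 9/2 27/2 -3 4 S
1 18/5 90/13 9/65 567/65 -3 3 E
2 9/2 45/16 99/32 81/16 -2 3 N
3 18 90/29 477/29 351/29 -2 4 W
4 45/17 45/17 45/34 135/34 -3 4 N
final -3 5 W

n=0: pose=(-3,4,S); sL=9, sR=9; mL=9/2, mR=27/2; mL+mR=18 → advance +1; mR−mL=9 → turn +1·90°
n=1: pose=(-3,3,E); sL=18/5, sR=90/13; mL=9/65, mR=567/65; mL+mR=576/65 → advance +1; mR−mL=558/65 → turn +1·90°
n=2: pose=(-2,3,N); sL=9/2, sR=45/16; mL=99/32, mR=81/16; mL+mR=261/32 → advance +1; mR−mL=63/32 → turn +1·90°
n=3: pose=(-2,4,W); sL=18, sR=90/29; mL=477/29, mR=351/29; mL+mR=828/29 → advance +1; mR−mL=-126/29 → turn -1·90°
n=4: pose=(-3,4,N); sL=45/17, sR=45/17; mL=45/34, mR=135/34; mL+mR=90/17 → advance +1; mR−mL=45/17 → turn +1·90°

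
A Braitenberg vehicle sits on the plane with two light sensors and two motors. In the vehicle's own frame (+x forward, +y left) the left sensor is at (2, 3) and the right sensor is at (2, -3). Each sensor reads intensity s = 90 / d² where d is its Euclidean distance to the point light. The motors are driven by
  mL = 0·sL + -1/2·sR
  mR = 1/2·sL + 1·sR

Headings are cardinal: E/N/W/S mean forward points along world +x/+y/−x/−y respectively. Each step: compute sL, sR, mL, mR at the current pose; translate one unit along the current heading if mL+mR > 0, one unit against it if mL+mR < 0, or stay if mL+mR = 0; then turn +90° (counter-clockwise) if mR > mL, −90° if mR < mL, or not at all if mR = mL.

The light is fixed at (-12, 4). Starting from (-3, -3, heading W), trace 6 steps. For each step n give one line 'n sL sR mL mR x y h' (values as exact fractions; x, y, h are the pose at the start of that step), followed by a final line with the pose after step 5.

n=0: pose=(-3,-3,W); sL=90/149, sR=18/13; mL=-9/13, mR=3267/1937; mL+mR=1926/1937 → advance +1; mR−mL=4608/1937 → turn +1·90°
n=1: pose=(-4,-3,S); sL=45/101, sR=45/53; mL=-45/106, mR=11475/10706; mL+mR=3465/5353 → advance +1; mR−mL=8010/5353 → turn +1·90°
n=2: pose=(-4,-4,E); sL=18/25, sR=90/221; mL=-45/221, mR=4239/5525; mL+mR=3114/5525 → advance +1; mR−mL=5364/5525 → turn +1·90°
n=3: pose=(-3,-4,N); sL=5/4, sR=1/2; mL=-1/4, mR=9/8; mL+mR=7/8 → advance +1; mR−mL=11/8 → turn +1·90°
n=4: pose=(-3,-3,W); sL=90/149, sR=18/13; mL=-9/13, mR=3267/1937; mL+mR=1926/1937 → advance +1; mR−mL=4608/1937 → turn +1·90°
n=5: pose=(-4,-3,S); sL=45/101, sR=45/53; mL=-45/106, mR=11475/10706; mL+mR=3465/5353 → advance +1; mR−mL=8010/5353 → turn +1·90°

0 90/149 18/13 -9/13 3267/1937 -3 -3 W
1 45/101 45/53 -45/106 11475/10706 -4 -3 S
2 18/25 90/221 -45/221 4239/5525 -4 -4 E
3 5/4 1/2 -1/4 9/8 -3 -4 N
4 90/149 18/13 -9/13 3267/1937 -3 -3 W
5 45/101 45/53 -45/106 11475/10706 -4 -3 S
final -4 -4 E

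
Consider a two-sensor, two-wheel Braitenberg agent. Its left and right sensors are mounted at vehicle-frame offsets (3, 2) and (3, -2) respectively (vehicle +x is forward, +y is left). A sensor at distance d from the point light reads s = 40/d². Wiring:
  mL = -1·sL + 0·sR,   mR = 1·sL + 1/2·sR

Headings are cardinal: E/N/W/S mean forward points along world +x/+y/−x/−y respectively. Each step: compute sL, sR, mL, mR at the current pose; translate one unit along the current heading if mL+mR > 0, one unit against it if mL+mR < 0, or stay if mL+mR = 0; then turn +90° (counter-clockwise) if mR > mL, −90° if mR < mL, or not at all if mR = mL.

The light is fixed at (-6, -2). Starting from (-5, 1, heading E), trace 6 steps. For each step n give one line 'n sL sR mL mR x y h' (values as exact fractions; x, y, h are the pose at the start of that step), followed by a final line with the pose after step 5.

n=0: pose=(-5,1,E); sL=40/41, sR=40/17; mL=-40/41, mR=1500/697; mL+mR=20/17 → advance +1; mR−mL=2180/697 → turn +1·90°
n=1: pose=(-4,1,N); sL=10/9, sR=10/13; mL=-10/9, mR=175/117; mL+mR=5/13 → advance +1; mR−mL=305/117 → turn +1·90°
n=2: pose=(-4,2,W); sL=8, sR=40/37; mL=-8, mR=316/37; mL+mR=20/37 → advance +1; mR−mL=612/37 → turn +1·90°
n=3: pose=(-5,2,S); sL=4, sR=20; mL=-4, mR=14; mL+mR=10 → advance +1; mR−mL=18 → turn +1·90°
n=4: pose=(-5,1,E); sL=40/41, sR=40/17; mL=-40/41, mR=1500/697; mL+mR=20/17 → advance +1; mR−mL=2180/697 → turn +1·90°
n=5: pose=(-4,1,N); sL=10/9, sR=10/13; mL=-10/9, mR=175/117; mL+mR=5/13 → advance +1; mR−mL=305/117 → turn +1·90°

0 40/41 40/17 -40/41 1500/697 -5 1 E
1 10/9 10/13 -10/9 175/117 -4 1 N
2 8 40/37 -8 316/37 -4 2 W
3 4 20 -4 14 -5 2 S
4 40/41 40/17 -40/41 1500/697 -5 1 E
5 10/9 10/13 -10/9 175/117 -4 1 N
final -4 2 W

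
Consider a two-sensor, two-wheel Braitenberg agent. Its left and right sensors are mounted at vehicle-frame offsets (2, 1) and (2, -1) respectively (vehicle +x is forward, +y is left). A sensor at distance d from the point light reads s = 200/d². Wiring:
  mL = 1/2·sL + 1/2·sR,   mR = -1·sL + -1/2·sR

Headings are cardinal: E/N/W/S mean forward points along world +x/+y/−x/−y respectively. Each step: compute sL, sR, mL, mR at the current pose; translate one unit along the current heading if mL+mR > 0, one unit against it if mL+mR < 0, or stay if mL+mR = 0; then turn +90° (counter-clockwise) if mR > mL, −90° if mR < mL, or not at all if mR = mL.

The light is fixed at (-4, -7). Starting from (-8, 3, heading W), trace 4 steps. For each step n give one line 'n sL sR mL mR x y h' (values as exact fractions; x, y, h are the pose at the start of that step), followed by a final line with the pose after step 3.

0 200/117 200/157 27400/18369 -43100/18369 -8 3 W
1 5/4 50/37 385/296 -285/148 -7 3 N
2 200/101 40/13 3320/1313 -4620/1313 -7 2 E
3 100/29 100/37 3300/1073 -5150/1073 -8 2 S
final -8 3 W

n=0: pose=(-8,3,W); sL=200/117, sR=200/157; mL=27400/18369, mR=-43100/18369; mL+mR=-100/117 → advance -1; mR−mL=-23500/6123 → turn -1·90°
n=1: pose=(-7,3,N); sL=5/4, sR=50/37; mL=385/296, mR=-285/148; mL+mR=-5/8 → advance -1; mR−mL=-955/296 → turn -1·90°
n=2: pose=(-7,2,E); sL=200/101, sR=40/13; mL=3320/1313, mR=-4620/1313; mL+mR=-100/101 → advance -1; mR−mL=-7940/1313 → turn -1·90°
n=3: pose=(-8,2,S); sL=100/29, sR=100/37; mL=3300/1073, mR=-5150/1073; mL+mR=-50/29 → advance -1; mR−mL=-8450/1073 → turn -1·90°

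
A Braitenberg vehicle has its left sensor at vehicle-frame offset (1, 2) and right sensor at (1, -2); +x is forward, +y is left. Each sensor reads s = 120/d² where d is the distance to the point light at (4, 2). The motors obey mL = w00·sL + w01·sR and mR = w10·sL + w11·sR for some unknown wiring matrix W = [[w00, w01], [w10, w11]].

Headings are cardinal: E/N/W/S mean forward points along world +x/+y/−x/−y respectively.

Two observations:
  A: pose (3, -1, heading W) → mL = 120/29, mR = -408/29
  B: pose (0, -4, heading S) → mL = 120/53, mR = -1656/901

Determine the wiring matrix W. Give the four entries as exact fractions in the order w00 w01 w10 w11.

obs A: pose=(3,-1,W) → sL=120/29, sR=24, mL=120/29, mR=-408/29
obs B: pose=(0,-4,S) → sL=120/53, sR=24/17, mL=120/53, mR=-1656/901
sensor matrix S = [[120/29, 24], [120/53, 24/17]]; det S = -1267200/26129
solve [mL_A; mL_B] = S·[w00; w01] and [mR_A; mR_B] = S·[w10; w11]:
  w00 = 1, w01 = 0, w10 = -1/2, w11 = -1/2

1 0 -1/2 -1/2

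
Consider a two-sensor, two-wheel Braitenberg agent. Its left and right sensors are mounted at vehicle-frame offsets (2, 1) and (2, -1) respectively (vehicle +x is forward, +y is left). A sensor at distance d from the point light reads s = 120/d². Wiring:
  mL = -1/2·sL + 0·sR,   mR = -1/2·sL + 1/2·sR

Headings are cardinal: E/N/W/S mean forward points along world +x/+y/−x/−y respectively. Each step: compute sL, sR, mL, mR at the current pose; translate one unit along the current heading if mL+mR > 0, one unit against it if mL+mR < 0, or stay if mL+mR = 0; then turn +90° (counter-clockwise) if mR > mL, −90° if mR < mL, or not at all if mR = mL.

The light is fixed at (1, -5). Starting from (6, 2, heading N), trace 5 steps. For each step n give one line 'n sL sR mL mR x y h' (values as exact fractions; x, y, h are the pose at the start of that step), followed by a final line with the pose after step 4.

n=0: pose=(6,2,N); sL=120/97, sR=40/39; mL=-60/97, mR=-400/3783; mL+mR=-2740/3783 → advance -1; mR−mL=20/39 → turn +1·90°
n=1: pose=(6,1,W); sL=60/17, sR=60/29; mL=-30/17, mR=-360/493; mL+mR=-1230/493 → advance -1; mR−mL=30/29 → turn +1·90°
n=2: pose=(7,1,S); sL=24/13, sR=120/41; mL=-12/13, mR=288/533; mL+mR=-204/533 → advance -1; mR−mL=60/41 → turn +1·90°
n=3: pose=(7,2,E); sL=15/16, sR=6/5; mL=-15/32, mR=21/160; mL+mR=-27/80 → advance -1; mR−mL=3/5 → turn +1·90°
n=4: pose=(6,2,N); sL=120/97, sR=40/39; mL=-60/97, mR=-400/3783; mL+mR=-2740/3783 → advance -1; mR−mL=20/39 → turn +1·90°

0 120/97 40/39 -60/97 -400/3783 6 2 N
1 60/17 60/29 -30/17 -360/493 6 1 W
2 24/13 120/41 -12/13 288/533 7 1 S
3 15/16 6/5 -15/32 21/160 7 2 E
4 120/97 40/39 -60/97 -400/3783 6 2 N
final 6 1 W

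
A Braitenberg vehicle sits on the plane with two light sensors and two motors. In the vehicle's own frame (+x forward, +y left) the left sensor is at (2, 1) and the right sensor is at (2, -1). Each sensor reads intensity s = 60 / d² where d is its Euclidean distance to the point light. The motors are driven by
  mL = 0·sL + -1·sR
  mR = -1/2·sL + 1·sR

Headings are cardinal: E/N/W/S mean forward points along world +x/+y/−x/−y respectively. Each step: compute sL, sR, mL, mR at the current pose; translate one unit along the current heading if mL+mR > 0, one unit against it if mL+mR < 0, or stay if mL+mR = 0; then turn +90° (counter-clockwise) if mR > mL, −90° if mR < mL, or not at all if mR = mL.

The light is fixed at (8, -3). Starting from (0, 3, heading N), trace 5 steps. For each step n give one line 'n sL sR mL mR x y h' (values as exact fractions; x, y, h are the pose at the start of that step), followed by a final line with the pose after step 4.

n=0: pose=(0,3,N); sL=12/29, sR=60/113; mL=-60/113, mR=1062/3277; mL+mR=-6/29 → advance -1; mR−mL=2802/3277 → turn +1·90°
n=1: pose=(0,2,W); sL=15/29, sR=15/34; mL=-15/34, mR=90/493; mL+mR=-15/58 → advance -1; mR−mL=615/986 → turn +1·90°
n=2: pose=(1,2,S); sL=4/3, sR=60/73; mL=-60/73, mR=34/219; mL+mR=-2/3 → advance -1; mR−mL=214/219 → turn +1·90°
n=3: pose=(1,3,E); sL=30/37, sR=6/5; mL=-6/5, mR=147/185; mL+mR=-15/37 → advance -1; mR−mL=369/185 → turn +1·90°
n=4: pose=(0,3,N); sL=12/29, sR=60/113; mL=-60/113, mR=1062/3277; mL+mR=-6/29 → advance -1; mR−mL=2802/3277 → turn +1·90°

0 12/29 60/113 -60/113 1062/3277 0 3 N
1 15/29 15/34 -15/34 90/493 0 2 W
2 4/3 60/73 -60/73 34/219 1 2 S
3 30/37 6/5 -6/5 147/185 1 3 E
4 12/29 60/113 -60/113 1062/3277 0 3 N
final 0 2 W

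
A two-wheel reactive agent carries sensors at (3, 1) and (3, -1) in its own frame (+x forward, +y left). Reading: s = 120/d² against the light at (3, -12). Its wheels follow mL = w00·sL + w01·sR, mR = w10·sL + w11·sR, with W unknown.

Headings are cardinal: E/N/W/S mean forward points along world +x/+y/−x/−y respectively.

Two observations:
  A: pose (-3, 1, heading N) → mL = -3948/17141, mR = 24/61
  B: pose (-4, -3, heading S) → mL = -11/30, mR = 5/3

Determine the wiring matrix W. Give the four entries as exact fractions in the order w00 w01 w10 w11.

obs A: pose=(-3,1,N) → sL=24/61, sR=120/281, mL=-3948/17141, mR=24/61
obs B: pose=(-4,-3,S) → sL=5/3, sR=6/5, mL=-11/30, mR=5/3
sensor matrix S = [[24/61, 120/281], [5/3, 6/5]]; det S = -20536/85705
solve [mL_A; mL_B] = S·[w00; w01] and [mR_A; mR_B] = S·[w10; w11]:
  w00 = 1/2, w01 = -1, w10 = 1, w11 = 0

1/2 -1 1 0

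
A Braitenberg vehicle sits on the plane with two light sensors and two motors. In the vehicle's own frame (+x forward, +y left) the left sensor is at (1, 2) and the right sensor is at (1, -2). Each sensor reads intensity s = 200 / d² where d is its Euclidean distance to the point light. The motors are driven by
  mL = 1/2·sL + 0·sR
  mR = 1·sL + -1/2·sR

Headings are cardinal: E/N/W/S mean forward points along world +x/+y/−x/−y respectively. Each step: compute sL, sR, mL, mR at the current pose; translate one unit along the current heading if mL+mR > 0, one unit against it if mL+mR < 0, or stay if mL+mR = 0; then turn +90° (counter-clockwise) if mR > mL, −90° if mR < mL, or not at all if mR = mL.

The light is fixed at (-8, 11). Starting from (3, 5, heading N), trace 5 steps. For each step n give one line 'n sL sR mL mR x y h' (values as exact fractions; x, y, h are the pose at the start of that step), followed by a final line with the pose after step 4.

n=0: pose=(3,5,N); sL=100/53, sR=100/97; mL=50/53, mR=7050/5141; mL+mR=11900/5141 → advance +1; mR−mL=2200/5141 → turn +1·90°
n=1: pose=(3,6,W); sL=200/149, sR=200/109; mL=100/149, mR=6900/16241; mL+mR=17800/16241 → advance +1; mR−mL=-4000/16241 → turn -1·90°
n=2: pose=(2,6,N); sL=5/2, sR=5/4; mL=5/4, mR=15/8; mL+mR=25/8 → advance +1; mR−mL=5/8 → turn +1·90°
n=3: pose=(2,7,W); sL=200/117, sR=40/17; mL=100/117, mR=1060/1989; mL+mR=920/663 → advance +1; mR−mL=-640/1989 → turn -1·90°
n=4: pose=(1,7,N); sL=100/29, sR=20/13; mL=50/29, mR=1010/377; mL+mR=1660/377 → advance +1; mR−mL=360/377 → turn +1·90°

0 100/53 100/97 50/53 7050/5141 3 5 N
1 200/149 200/109 100/149 6900/16241 3 6 W
2 5/2 5/4 5/4 15/8 2 6 N
3 200/117 40/17 100/117 1060/1989 2 7 W
4 100/29 20/13 50/29 1010/377 1 7 N
final 1 8 W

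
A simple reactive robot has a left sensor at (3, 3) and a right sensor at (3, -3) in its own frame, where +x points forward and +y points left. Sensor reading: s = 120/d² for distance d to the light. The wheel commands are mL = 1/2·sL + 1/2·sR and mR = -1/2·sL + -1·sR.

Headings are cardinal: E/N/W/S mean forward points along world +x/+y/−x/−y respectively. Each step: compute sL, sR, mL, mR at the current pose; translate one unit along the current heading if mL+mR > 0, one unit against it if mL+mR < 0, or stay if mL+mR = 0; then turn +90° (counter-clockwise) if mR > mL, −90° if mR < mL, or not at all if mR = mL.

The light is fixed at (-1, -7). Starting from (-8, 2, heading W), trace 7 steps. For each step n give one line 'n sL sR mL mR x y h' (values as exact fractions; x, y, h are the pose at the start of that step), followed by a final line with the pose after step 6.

0 15/17 30/61 1425/2074 -1935/2074 -8 2 W
1 8/15 40/51 56/85 -268/255 -7 2 N
2 12/13 60/17 492/221 -882/221 -7 1 E
3 120/41 24/25 1992/1025 -2484/1025 -8 1 S
4 15/17 30/61 1425/2074 -1935/2074 -8 2 W
5 8/15 40/51 56/85 -268/255 -7 2 N
6 12/13 60/17 492/221 -882/221 -7 1 E
final -8 1 S

n=0: pose=(-8,2,W); sL=15/17, sR=30/61; mL=1425/2074, mR=-1935/2074; mL+mR=-15/61 → advance -1; mR−mL=-1680/1037 → turn -1·90°
n=1: pose=(-7,2,N); sL=8/15, sR=40/51; mL=56/85, mR=-268/255; mL+mR=-20/51 → advance -1; mR−mL=-436/255 → turn -1·90°
n=2: pose=(-7,1,E); sL=12/13, sR=60/17; mL=492/221, mR=-882/221; mL+mR=-30/17 → advance -1; mR−mL=-1374/221 → turn -1·90°
n=3: pose=(-8,1,S); sL=120/41, sR=24/25; mL=1992/1025, mR=-2484/1025; mL+mR=-12/25 → advance -1; mR−mL=-4476/1025 → turn -1·90°
n=4: pose=(-8,2,W); sL=15/17, sR=30/61; mL=1425/2074, mR=-1935/2074; mL+mR=-15/61 → advance -1; mR−mL=-1680/1037 → turn -1·90°
n=5: pose=(-7,2,N); sL=8/15, sR=40/51; mL=56/85, mR=-268/255; mL+mR=-20/51 → advance -1; mR−mL=-436/255 → turn -1·90°
n=6: pose=(-7,1,E); sL=12/13, sR=60/17; mL=492/221, mR=-882/221; mL+mR=-30/17 → advance -1; mR−mL=-1374/221 → turn -1·90°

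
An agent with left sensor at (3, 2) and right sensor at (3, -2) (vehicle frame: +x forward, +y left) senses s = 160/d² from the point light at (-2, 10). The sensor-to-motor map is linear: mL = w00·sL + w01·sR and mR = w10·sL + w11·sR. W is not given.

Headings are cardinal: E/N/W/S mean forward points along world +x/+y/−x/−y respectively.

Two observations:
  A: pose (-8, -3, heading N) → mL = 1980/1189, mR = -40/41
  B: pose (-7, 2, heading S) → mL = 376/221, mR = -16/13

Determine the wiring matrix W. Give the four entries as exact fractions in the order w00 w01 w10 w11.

1 1/2 -1 0

obs A: pose=(-8,-3,N) → sL=40/41, sR=40/29, mL=1980/1189, mR=-40/41
obs B: pose=(-7,2,S) → sL=16/13, sR=16/17, mL=376/221, mR=-16/13
sensor matrix S = [[40/41, 40/29], [16/13, 16/17]]; det S = -204800/262769
solve [mL_A; mL_B] = S·[w00; w01] and [mR_A; mR_B] = S·[w10; w11]:
  w00 = 1, w01 = 1/2, w10 = -1, w11 = 0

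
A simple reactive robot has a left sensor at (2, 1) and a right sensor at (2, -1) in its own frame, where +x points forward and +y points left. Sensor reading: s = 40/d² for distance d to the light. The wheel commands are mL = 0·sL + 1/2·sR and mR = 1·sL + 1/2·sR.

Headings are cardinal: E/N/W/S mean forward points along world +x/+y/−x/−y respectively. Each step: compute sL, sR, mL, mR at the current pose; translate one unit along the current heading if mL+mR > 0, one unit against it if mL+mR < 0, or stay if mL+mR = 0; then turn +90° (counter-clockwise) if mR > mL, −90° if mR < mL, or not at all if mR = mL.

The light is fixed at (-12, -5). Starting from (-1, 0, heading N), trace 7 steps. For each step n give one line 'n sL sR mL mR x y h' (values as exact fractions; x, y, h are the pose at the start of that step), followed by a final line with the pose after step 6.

n=0: pose=(-1,0,N); sL=40/149, sR=40/193; mL=20/193, mR=10700/28757; mL+mR=13680/28757 → advance +1; mR−mL=40/149 → turn +1·90°
n=1: pose=(-1,1,W); sL=20/53, sR=4/13; mL=2/13, mR=366/689; mL+mR=472/689 → advance +1; mR−mL=20/53 → turn +1·90°
n=2: pose=(-2,1,S); sL=40/137, sR=40/97; mL=20/97, mR=6620/13289; mL+mR=9360/13289 → advance +1; mR−mL=40/137 → turn +1·90°
n=3: pose=(-2,0,E); sL=2/9, sR=1/4; mL=1/8, mR=25/72; mL+mR=17/36 → advance +1; mR−mL=2/9 → turn +1·90°
n=4: pose=(-1,0,N); sL=40/149, sR=40/193; mL=20/193, mR=10700/28757; mL+mR=13680/28757 → advance +1; mR−mL=40/149 → turn +1·90°
n=5: pose=(-1,1,W); sL=20/53, sR=4/13; mL=2/13, mR=366/689; mL+mR=472/689 → advance +1; mR−mL=20/53 → turn +1·90°
n=6: pose=(-2,1,S); sL=40/137, sR=40/97; mL=20/97, mR=6620/13289; mL+mR=9360/13289 → advance +1; mR−mL=40/137 → turn +1·90°

0 40/149 40/193 20/193 10700/28757 -1 0 N
1 20/53 4/13 2/13 366/689 -1 1 W
2 40/137 40/97 20/97 6620/13289 -2 1 S
3 2/9 1/4 1/8 25/72 -2 0 E
4 40/149 40/193 20/193 10700/28757 -1 0 N
5 20/53 4/13 2/13 366/689 -1 1 W
6 40/137 40/97 20/97 6620/13289 -2 1 S
final -2 0 E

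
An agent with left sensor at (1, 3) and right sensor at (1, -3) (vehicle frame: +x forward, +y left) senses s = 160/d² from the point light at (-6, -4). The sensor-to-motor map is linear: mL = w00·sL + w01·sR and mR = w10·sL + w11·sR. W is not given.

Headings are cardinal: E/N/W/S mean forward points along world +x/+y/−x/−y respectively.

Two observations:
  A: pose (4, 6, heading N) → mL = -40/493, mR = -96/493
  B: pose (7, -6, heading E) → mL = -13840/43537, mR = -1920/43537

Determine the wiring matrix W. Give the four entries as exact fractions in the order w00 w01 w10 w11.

1/2 -1 -1/2 1/2

obs A: pose=(4,6,N) → sL=16/17, sR=16/29, mL=-40/493, mR=-96/493
obs B: pose=(7,-6,E) → sL=160/197, sR=160/221, mL=-13840/43537, mR=-1920/43537
sensor matrix S = [[16/17, 16/29], [160/197, 160/221]]; det S = 5007360/21463741
solve [mL_A; mL_B] = S·[w00; w01] and [mR_A; mR_B] = S·[w10; w11]:
  w00 = 1/2, w01 = -1, w10 = -1/2, w11 = 1/2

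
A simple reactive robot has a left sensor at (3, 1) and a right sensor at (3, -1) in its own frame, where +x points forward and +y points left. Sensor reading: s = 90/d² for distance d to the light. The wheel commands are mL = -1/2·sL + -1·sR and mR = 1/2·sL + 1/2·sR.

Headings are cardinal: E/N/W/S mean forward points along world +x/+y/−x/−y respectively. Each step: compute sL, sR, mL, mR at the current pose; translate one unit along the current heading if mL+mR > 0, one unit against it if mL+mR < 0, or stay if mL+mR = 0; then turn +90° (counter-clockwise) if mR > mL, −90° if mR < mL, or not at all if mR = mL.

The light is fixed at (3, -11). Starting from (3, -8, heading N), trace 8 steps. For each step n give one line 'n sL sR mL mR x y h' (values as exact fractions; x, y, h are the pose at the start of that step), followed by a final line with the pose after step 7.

0 90/37 90/37 -135/37 90/37 3 -8 N
1 9 5 -19/2 7 3 -9 W
2 18 90 -99 54 4 -9 S
3 45/16 9/2 -189/32 117/32 4 -8 E
4 90/37 90/37 -135/37 90/37 3 -8 N
5 9 5 -19/2 7 3 -9 W
6 18 90 -99 54 4 -9 S
7 45/16 9/2 -189/32 117/32 4 -8 E
final 3 -8 N

n=0: pose=(3,-8,N); sL=90/37, sR=90/37; mL=-135/37, mR=90/37; mL+mR=-45/37 → advance -1; mR−mL=225/37 → turn +1·90°
n=1: pose=(3,-9,W); sL=9, sR=5; mL=-19/2, mR=7; mL+mR=-5/2 → advance -1; mR−mL=33/2 → turn +1·90°
n=2: pose=(4,-9,S); sL=18, sR=90; mL=-99, mR=54; mL+mR=-45 → advance -1; mR−mL=153 → turn +1·90°
n=3: pose=(4,-8,E); sL=45/16, sR=9/2; mL=-189/32, mR=117/32; mL+mR=-9/4 → advance -1; mR−mL=153/16 → turn +1·90°
n=4: pose=(3,-8,N); sL=90/37, sR=90/37; mL=-135/37, mR=90/37; mL+mR=-45/37 → advance -1; mR−mL=225/37 → turn +1·90°
n=5: pose=(3,-9,W); sL=9, sR=5; mL=-19/2, mR=7; mL+mR=-5/2 → advance -1; mR−mL=33/2 → turn +1·90°
n=6: pose=(4,-9,S); sL=18, sR=90; mL=-99, mR=54; mL+mR=-45 → advance -1; mR−mL=153 → turn +1·90°
n=7: pose=(4,-8,E); sL=45/16, sR=9/2; mL=-189/32, mR=117/32; mL+mR=-9/4 → advance -1; mR−mL=153/16 → turn +1·90°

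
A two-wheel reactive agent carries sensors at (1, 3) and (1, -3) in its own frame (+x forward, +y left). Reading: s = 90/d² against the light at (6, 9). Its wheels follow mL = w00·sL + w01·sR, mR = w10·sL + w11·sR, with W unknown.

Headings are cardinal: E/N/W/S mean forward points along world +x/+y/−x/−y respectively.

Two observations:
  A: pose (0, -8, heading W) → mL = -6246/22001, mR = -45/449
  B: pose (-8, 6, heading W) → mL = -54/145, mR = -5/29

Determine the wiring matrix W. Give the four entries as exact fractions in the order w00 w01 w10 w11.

-1/2 -1/2 -1/2 0

obs A: pose=(0,-8,W) → sL=90/449, sR=18/49, mL=-6246/22001, mR=-45/449
obs B: pose=(-8,6,W) → sL=10/29, sR=2/5, mL=-54/145, mR=-5/29
sensor matrix S = [[90/449, 18/49], [10/29, 2/5]]; det S = -29664/638029
solve [mL_A; mL_B] = S·[w00; w01] and [mR_A; mR_B] = S·[w10; w11]:
  w00 = -1/2, w01 = -1/2, w10 = -1/2, w11 = 0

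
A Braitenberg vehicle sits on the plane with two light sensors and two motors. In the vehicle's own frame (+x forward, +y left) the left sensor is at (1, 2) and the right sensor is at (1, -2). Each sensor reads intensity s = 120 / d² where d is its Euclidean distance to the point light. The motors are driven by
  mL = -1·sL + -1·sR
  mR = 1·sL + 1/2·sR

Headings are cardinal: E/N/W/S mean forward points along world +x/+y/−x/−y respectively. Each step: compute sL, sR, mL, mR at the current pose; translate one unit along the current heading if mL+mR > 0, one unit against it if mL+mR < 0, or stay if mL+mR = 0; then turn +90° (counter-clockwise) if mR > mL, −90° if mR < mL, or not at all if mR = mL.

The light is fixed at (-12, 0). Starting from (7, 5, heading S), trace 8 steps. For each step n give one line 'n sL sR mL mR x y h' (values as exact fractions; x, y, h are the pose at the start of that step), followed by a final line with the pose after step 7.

n=0: pose=(7,5,S); sL=120/457, sR=24/61; mL=-18288/27877, mR=12804/27877; mL+mR=-12/61 → advance -1; mR−mL=31092/27877 → turn +1·90°
n=1: pose=(7,6,E); sL=15/58, sR=15/52; mL=-825/1508, mR=1215/3016; mL+mR=-15/104 → advance -1; mR−mL=2865/3016 → turn +1·90°
n=2: pose=(6,6,N); sL=24/61, sR=120/449; mL=-18096/27389, mR=14436/27389; mL+mR=-60/449 → advance -1; mR−mL=32532/27389 → turn +1·90°
n=3: pose=(6,5,W); sL=60/149, sR=60/169; mL=-19080/25181, mR=14610/25181; mL+mR=-30/169 → advance -1; mR−mL=33690/25181 → turn +1·90°
n=4: pose=(7,5,S); sL=120/457, sR=24/61; mL=-18288/27877, mR=12804/27877; mL+mR=-12/61 → advance -1; mR−mL=31092/27877 → turn +1·90°
n=5: pose=(7,6,E); sL=15/58, sR=15/52; mL=-825/1508, mR=1215/3016; mL+mR=-15/104 → advance -1; mR−mL=2865/3016 → turn +1·90°
n=6: pose=(6,6,N); sL=24/61, sR=120/449; mL=-18096/27389, mR=14436/27389; mL+mR=-60/449 → advance -1; mR−mL=32532/27389 → turn +1·90°
n=7: pose=(6,5,W); sL=60/149, sR=60/169; mL=-19080/25181, mR=14610/25181; mL+mR=-30/169 → advance -1; mR−mL=33690/25181 → turn +1·90°

0 120/457 24/61 -18288/27877 12804/27877 7 5 S
1 15/58 15/52 -825/1508 1215/3016 7 6 E
2 24/61 120/449 -18096/27389 14436/27389 6 6 N
3 60/149 60/169 -19080/25181 14610/25181 6 5 W
4 120/457 24/61 -18288/27877 12804/27877 7 5 S
5 15/58 15/52 -825/1508 1215/3016 7 6 E
6 24/61 120/449 -18096/27389 14436/27389 6 6 N
7 60/149 60/169 -19080/25181 14610/25181 6 5 W
final 7 5 S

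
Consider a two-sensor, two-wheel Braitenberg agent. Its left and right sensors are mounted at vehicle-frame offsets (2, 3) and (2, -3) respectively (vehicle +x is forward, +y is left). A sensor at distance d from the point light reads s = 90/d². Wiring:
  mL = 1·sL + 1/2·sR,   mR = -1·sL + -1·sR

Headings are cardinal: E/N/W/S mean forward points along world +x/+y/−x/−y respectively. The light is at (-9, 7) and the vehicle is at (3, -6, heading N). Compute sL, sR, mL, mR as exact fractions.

left sensor world pos  = (0, -4); dL² = 202
right sensor world pos = (6, -4); dR² = 346
sL = 90/202 = 45/101
sR = 90/346 = 45/173
mL = 1·sL + 1/2·sR = 20115/34946
mR = -1·sL + -1·sR = -12330/17473

45/101 45/173 20115/34946 -12330/17473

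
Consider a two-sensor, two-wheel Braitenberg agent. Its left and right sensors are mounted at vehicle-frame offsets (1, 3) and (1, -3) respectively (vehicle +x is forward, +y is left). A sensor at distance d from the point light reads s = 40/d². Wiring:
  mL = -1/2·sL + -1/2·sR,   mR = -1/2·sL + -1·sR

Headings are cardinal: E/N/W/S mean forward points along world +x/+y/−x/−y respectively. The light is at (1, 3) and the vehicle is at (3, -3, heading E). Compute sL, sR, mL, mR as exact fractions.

left sensor world pos  = (4, 0); dL² = 18
right sensor world pos = (4, -6); dR² = 90
sL = 40/18 = 20/9
sR = 40/90 = 4/9
mL = -1/2·sL + -1/2·sR = -4/3
mR = -1/2·sL + -1·sR = -14/9

20/9 4/9 -4/3 -14/9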